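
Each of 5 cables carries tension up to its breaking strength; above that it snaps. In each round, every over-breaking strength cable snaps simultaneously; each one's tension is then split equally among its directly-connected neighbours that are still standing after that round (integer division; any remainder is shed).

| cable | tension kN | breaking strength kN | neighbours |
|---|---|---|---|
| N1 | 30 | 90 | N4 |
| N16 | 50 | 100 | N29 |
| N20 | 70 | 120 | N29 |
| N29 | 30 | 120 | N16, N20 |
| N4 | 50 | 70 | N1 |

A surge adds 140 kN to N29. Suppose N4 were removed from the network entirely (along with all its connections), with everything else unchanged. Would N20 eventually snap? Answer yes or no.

With N4 removed:
Round 1 — N29 at 170 > 120. N29 snaps.
  N29 sheds 170 kN to N16, N20: 85 each.
    N16: 50+85 = 135 > 100
    N20: 70+85 = 155 > 120
Round 2 — N16, N20 snap.
  N16 sheds 135 kN: no online neighbours, lost.
  N20 sheds 155 kN: no online neighbours, lost.
No further breaks.

yes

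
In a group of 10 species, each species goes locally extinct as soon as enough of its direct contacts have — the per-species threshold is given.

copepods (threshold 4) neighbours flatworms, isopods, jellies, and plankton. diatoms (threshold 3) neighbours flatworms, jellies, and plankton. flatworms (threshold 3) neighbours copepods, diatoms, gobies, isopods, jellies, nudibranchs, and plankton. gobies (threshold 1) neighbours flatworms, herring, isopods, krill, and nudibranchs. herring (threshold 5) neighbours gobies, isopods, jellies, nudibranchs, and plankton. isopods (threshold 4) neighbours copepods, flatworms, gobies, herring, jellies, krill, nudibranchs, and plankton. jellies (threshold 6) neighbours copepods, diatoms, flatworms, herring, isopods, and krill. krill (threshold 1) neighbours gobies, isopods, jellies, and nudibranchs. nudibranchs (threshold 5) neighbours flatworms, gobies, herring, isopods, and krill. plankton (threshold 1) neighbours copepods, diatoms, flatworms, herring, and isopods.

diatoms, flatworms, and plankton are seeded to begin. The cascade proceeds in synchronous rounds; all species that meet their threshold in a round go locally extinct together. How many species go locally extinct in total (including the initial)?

Round 1 — diatoms, flatworms, plankton go locally extinct (initial).
Round 2 — checking thresholds:
  copepods: 2 of 4 neighbours < 4, holds.
  gobies: 1 of 5 neighbours ≥ 1, goes locally extinct.
  herring: 1 of 5 neighbours < 5, holds.
  isopods: 2 of 8 neighbours < 4, holds.
  jellies: 2 of 6 neighbours < 6, holds.
  nudibranchs: 1 of 5 neighbours < 5, holds.
Round 3 — checking thresholds:
  copepods: 2 of 4 neighbours < 4, holds.
  herring: 2 of 5 neighbours < 5, holds.
  isopods: 3 of 8 neighbours < 4, holds.
  jellies: 2 of 6 neighbours < 6, holds.
  krill: 1 of 4 neighbours ≥ 1, goes locally extinct.
  nudibranchs: 2 of 5 neighbours < 5, holds.
Round 4 — checking thresholds:
  copepods: 2 of 4 neighbours < 4, holds.
  herring: 2 of 5 neighbours < 5, holds.
  isopods: 4 of 8 neighbours ≥ 4, goes locally extinct.
  jellies: 3 of 6 neighbours < 6, holds.
  nudibranchs: 3 of 5 neighbours < 5, holds.
Round 5 — no new extinctions; cascade stops.

6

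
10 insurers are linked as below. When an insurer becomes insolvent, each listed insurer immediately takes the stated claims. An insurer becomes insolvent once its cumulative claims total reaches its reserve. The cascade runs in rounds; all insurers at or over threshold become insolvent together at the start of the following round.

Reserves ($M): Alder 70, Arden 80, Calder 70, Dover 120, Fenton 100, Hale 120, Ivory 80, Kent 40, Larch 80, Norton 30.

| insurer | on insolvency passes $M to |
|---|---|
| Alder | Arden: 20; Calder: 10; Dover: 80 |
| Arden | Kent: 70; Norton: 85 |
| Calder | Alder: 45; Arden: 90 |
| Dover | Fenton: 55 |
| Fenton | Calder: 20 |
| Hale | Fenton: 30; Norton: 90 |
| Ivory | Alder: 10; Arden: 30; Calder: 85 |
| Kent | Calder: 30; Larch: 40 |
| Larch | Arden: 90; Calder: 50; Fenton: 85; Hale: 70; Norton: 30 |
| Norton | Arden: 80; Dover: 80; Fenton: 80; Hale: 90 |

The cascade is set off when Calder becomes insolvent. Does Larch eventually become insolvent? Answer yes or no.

Round 1 — Calder becomes insolvent (initial).
  Alder: +45 → 45 < 70
  Arden: +90 → 90 ≥ 80
Round 2 — Arden becomes insolvent.
  Kent: +70 → 70 ≥ 40
  Norton: +85 → 85 ≥ 30
Round 3 — Kent, Norton become insolvent.
  Dover: +80 → 80 < 120
  Fenton: +80 → 80 < 100
  Hale: +90 → 90 < 120
  Larch: +40 → 40 < 80
No further insolvencies.

no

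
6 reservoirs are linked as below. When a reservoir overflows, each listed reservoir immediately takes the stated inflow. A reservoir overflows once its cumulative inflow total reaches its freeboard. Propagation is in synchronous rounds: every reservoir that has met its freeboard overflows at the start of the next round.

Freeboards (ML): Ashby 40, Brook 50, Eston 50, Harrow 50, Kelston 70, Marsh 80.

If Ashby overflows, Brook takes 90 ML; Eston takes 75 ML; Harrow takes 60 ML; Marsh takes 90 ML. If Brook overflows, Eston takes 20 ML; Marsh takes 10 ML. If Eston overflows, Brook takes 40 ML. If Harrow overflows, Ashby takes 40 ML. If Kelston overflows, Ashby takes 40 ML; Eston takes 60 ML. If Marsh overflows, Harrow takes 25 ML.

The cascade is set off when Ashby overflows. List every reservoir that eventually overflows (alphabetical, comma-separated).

Ashby, Brook, Eston, Harrow, Marsh

Round 1 — Ashby overflows (initial).
  Brook: +90 → 90 ≥ 50
  Eston: +75 → 75 ≥ 50
  Harrow: +60 → 60 ≥ 50
  Marsh: +90 → 90 ≥ 80
Round 2 — Brook, Eston, Harrow, Marsh overflow.
No further overflows.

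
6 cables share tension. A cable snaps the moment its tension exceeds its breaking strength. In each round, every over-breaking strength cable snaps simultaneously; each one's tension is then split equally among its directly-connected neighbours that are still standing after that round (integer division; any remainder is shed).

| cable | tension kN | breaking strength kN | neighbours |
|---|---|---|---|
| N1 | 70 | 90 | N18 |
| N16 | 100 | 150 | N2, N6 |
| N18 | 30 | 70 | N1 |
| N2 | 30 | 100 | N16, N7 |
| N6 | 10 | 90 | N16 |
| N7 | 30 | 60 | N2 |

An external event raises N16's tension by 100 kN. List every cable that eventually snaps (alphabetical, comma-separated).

N16, N2, N6, N7

Round 1 — N16 at 200 > 150. N16 snaps.
  N16 sheds 200 kN to N2, N6: 100 each.
    N2: 30+100 = 130 > 100
    N6: 10+100 = 110 > 90
Round 2 — N2, N6 snap.
  N2 sheds 130 kN to N7: 130 each.
    N7: 30+130 = 160 > 60
  N6 sheds 110 kN: no online neighbours, lost.
Round 3 — N7 snaps.
  N7 sheds 160 kN: no online neighbours, lost.
No further breaks.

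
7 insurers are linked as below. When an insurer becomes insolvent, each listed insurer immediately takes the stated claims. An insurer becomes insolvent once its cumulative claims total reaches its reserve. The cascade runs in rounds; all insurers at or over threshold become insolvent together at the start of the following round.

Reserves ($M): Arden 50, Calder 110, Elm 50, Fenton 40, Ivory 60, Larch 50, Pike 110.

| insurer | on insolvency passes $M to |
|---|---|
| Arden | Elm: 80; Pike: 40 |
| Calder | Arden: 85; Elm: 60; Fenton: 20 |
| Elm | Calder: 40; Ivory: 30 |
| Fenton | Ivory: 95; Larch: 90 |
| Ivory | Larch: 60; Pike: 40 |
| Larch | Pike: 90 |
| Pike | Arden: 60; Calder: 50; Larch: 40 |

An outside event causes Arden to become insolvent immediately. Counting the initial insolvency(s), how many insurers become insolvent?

2

Round 1 — Arden becomes insolvent (initial).
  Elm: +80 → 80 ≥ 50
  Pike: +40 → 40 < 110
Round 2 — Elm becomes insolvent.
  Calder: +40 → 40 < 110
  Ivory: +30 → 30 < 60
No further insolvencies.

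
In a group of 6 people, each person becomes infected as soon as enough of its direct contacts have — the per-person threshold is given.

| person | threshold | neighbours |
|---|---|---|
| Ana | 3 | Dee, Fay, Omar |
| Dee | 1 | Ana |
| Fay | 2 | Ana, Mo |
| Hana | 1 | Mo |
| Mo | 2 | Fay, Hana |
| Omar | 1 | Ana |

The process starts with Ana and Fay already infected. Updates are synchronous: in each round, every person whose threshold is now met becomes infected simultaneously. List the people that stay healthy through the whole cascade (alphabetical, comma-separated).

Hana, Mo

Round 1 — Ana, Fay become infected (initial).
Round 2 — checking thresholds:
  Dee: 1 of 1 neighbours ≥ 1, becomes infected.
  Mo: 1 of 2 neighbours < 2, holds.
  Omar: 1 of 1 neighbours ≥ 1, becomes infected.
Round 3 — no new infections; cascade stops.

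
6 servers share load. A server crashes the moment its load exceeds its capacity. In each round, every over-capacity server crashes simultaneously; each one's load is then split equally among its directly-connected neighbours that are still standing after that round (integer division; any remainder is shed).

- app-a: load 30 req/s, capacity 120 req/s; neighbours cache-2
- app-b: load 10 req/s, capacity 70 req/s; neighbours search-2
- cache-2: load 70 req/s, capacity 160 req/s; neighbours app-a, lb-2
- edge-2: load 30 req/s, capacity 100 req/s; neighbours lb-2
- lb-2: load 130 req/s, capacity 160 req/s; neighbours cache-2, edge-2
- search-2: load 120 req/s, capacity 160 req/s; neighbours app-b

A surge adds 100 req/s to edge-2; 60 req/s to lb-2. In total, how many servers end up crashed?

Round 1 — edge-2 at 130 > 100; lb-2 at 190 > 160. edge-2, lb-2 crash.
  edge-2 sheds 130 req/s: no online neighbours, lost.
  lb-2 sheds 190 req/s to cache-2: 190 each.
    cache-2: 70+190 = 260 > 160
Round 2 — cache-2 crashes.
  cache-2 sheds 260 req/s to app-a: 260 each.
    app-a: 30+260 = 290 > 120
Round 3 — app-a crashes.
  app-a sheds 290 req/s: no online neighbours, lost.
No further crashes.

4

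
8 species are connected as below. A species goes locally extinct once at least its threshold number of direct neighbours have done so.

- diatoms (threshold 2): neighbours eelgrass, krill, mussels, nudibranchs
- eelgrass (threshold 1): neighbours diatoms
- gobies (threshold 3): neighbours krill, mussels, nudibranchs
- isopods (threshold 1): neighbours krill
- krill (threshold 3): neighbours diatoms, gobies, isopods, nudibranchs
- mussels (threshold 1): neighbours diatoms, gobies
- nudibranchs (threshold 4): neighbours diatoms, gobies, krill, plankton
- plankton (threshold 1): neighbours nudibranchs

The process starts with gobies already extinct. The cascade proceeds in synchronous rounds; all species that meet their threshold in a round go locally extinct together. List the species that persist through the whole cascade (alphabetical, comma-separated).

diatoms, eelgrass, isopods, krill, nudibranchs, plankton

Round 1 — gobies goes locally extinct (initial).
Round 2 — checking thresholds:
  krill: 1 of 4 neighbours < 3, holds.
  mussels: 1 of 2 neighbours ≥ 1, goes locally extinct.
  nudibranchs: 1 of 4 neighbours < 4, holds.
Round 3 — no new extinctions; cascade stops.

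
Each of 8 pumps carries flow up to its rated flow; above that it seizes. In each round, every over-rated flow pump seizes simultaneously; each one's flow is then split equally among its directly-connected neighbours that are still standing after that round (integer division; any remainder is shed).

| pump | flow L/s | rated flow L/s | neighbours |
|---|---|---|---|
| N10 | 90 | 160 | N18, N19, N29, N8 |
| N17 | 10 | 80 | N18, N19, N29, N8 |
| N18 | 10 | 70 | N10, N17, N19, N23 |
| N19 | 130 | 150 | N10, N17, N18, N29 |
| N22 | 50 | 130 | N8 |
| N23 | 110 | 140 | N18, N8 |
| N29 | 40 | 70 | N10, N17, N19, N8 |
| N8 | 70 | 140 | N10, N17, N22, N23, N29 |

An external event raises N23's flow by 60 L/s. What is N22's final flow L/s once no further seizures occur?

Round 1 — N23 at 170 > 140. N23 seizes.
  N23 sheds 170 L/s to N18, N8: 85 each.
    N18: 10+85 = 95 > 70
    N8: 70+85 = 155 > 140
Round 2 — N18, N8 seize.
  N18 sheds 95 L/s to N10, N17, N19: 31 each (2 lost).
    N10: 90+31 = 121 ≤ 160
    N17: 10+31 = 41 ≤ 80
    N19: 130+31 = 161 > 150
  N8 sheds 155 L/s to N10, N17, N22, N29: 38 each (3 lost).
    N10: 121+38 = 159 ≤ 160
    N17: 41+38 = 79 ≤ 80
    N22: 50+38 = 88 ≤ 130
    N29: 40+38 = 78 > 70
Round 3 — N19, N29 seize.
  N19 sheds 161 L/s to N10, N17: 80 each (1 lost).
    N10: 159+80 = 239 > 160
    N17: 79+80 = 159 > 80
  N29 sheds 78 L/s to N10, N17: 39 each.
    N10: 239+39 = 278 > 160
    N17: 159+39 = 198 > 80
Round 4 — N10, N17 seize.
  N10 sheds 278 L/s: no online neighbours, lost.
  N17 sheds 198 L/s: no online neighbours, lost.
No further seizures.

88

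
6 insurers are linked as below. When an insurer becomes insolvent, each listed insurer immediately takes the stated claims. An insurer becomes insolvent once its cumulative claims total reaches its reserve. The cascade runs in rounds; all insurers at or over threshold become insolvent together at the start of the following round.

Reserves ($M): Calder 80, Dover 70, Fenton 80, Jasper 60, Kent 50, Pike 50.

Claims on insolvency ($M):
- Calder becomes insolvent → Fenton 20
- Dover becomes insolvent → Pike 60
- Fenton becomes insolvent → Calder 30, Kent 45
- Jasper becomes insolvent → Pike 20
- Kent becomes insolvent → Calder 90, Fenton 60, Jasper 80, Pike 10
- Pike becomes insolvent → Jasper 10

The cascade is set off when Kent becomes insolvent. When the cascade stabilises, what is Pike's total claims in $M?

Round 1 — Kent becomes insolvent (initial).
  Calder: +90 → 90 ≥ 80
  Fenton: +60 → 60 < 80
  Jasper: +80 → 80 ≥ 60
  Pike: +10 → 10 < 50
Round 2 — Calder, Jasper become insolvent.
  Fenton: +20 → 80 ≥ 80
  Pike: +20 → 30 < 50
Round 3 — Fenton becomes insolvent.
No further insolvencies.

30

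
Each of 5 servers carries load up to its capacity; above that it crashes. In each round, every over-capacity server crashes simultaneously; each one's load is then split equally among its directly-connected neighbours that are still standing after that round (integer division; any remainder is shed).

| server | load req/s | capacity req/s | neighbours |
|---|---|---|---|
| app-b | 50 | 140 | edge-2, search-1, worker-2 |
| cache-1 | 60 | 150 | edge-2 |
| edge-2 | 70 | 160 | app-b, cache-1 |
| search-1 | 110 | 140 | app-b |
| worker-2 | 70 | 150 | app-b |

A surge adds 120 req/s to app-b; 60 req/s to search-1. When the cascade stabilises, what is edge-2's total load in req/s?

155

Round 1 — app-b at 170 > 140; search-1 at 170 > 140. app-b, search-1 crash.
  app-b sheds 170 req/s to edge-2, worker-2: 85 each.
    edge-2: 70+85 = 155 ≤ 160
    worker-2: 70+85 = 155 > 150
  search-1 sheds 170 req/s: no online neighbours, lost.
Round 2 — worker-2 crashes.
  worker-2 sheds 155 req/s: no online neighbours, lost.
No further crashes.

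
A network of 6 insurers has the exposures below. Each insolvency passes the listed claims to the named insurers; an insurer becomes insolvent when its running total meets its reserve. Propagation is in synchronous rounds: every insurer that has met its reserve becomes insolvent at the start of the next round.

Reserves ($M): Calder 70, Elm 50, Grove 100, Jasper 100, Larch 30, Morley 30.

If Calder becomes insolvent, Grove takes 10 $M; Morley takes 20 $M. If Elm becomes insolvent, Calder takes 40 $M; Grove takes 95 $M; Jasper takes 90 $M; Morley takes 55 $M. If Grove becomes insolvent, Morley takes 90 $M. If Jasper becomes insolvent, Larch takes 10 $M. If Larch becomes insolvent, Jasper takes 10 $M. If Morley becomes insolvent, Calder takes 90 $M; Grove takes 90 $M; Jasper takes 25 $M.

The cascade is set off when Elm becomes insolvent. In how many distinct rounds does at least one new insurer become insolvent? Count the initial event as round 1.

3

Round 1 — Elm becomes insolvent (initial).
  Calder: +40 → 40 < 70
  Grove: +95 → 95 < 100
  Jasper: +90 → 90 < 100
  Morley: +55 → 55 ≥ 30
Round 2 — Morley becomes insolvent.
  Calder: +90 → 130 ≥ 70
  Grove: +90 → 185 ≥ 100
  Jasper: +25 → 115 ≥ 100
Round 3 — Calder, Grove, Jasper become insolvent.
  Larch: +10 → 10 < 30
No further insolvencies.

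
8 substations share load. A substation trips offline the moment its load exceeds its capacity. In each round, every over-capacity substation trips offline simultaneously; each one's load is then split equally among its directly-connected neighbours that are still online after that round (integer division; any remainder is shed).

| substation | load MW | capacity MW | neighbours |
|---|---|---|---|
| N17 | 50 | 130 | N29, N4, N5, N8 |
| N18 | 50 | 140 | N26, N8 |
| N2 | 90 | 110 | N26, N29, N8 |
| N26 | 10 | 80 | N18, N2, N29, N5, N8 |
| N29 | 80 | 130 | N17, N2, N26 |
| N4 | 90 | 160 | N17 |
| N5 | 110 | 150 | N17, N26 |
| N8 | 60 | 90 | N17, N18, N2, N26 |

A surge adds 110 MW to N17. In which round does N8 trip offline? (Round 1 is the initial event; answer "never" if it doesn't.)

2

Round 1 — N17 at 160 > 130. N17 trips offline.
  N17 sheds 160 MW to N29, N4, N5, N8: 40 each.
    N29: 80+40 = 120 ≤ 130
    N4: 90+40 = 130 ≤ 160
    N5: 110+40 = 150 ≤ 150
    N8: 60+40 = 100 > 90
Round 2 — N8 trips offline.
  N8 sheds 100 MW to N18, N2, N26: 33 each (1 lost).
    N18: 50+33 = 83 ≤ 140
    N2: 90+33 = 123 > 110
    N26: 10+33 = 43 ≤ 80
Round 3 — N2 trips offline.
  N2 sheds 123 MW to N26, N29: 61 each (1 lost).
    N26: 43+61 = 104 > 80
    N29: 120+61 = 181 > 130
Round 4 — N26, N29 trip offline.
  N26 sheds 104 MW to N18, N5: 52 each.
    N18: 83+52 = 135 ≤ 140
    N5: 150+52 = 202 > 150
  N29 sheds 181 MW: no online neighbours, lost.
Round 5 — N5 trips offline.
  N5 sheds 202 MW: no online neighbours, lost.
No further trips.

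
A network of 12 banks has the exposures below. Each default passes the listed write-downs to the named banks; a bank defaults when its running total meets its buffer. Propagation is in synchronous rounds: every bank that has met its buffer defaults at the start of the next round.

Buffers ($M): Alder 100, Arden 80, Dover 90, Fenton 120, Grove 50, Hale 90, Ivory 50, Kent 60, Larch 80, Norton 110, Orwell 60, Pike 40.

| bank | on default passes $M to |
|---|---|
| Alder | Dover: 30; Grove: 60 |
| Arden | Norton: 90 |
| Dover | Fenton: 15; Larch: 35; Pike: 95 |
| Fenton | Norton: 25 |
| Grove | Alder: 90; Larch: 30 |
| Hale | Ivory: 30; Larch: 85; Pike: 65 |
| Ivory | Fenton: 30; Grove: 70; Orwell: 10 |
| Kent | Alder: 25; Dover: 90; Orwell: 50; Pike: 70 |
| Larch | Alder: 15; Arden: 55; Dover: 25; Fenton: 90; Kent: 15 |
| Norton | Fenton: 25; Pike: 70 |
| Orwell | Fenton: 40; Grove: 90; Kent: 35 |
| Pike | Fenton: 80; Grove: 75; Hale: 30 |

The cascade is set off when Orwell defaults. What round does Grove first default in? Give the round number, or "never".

Round 1 — Orwell defaults (initial).
  Fenton: +40 → 40 < 120
  Grove: +90 → 90 ≥ 50
  Kent: +35 → 35 < 60
Round 2 — Grove defaults.
  Alder: +90 → 90 < 100
  Larch: +30 → 30 < 80
No further defaults.

2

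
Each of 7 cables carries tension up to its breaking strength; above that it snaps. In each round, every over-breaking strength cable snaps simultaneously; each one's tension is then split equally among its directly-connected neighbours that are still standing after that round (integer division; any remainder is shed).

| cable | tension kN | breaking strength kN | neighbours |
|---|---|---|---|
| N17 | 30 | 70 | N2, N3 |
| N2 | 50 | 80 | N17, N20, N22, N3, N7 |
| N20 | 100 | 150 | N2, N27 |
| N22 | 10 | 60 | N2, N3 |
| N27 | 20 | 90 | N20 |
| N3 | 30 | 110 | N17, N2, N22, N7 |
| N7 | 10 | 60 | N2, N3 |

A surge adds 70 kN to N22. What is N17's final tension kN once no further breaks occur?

Round 1 — N22 at 80 > 60. N22 snaps.
  N22 sheds 80 kN to N2, N3: 40 each.
    N2: 50+40 = 90 > 80
    N3: 30+40 = 70 ≤ 110
Round 2 — N2 snaps.
  N2 sheds 90 kN to N17, N20, N3, N7: 22 each (2 lost).
    N17: 30+22 = 52 ≤ 70
    N20: 100+22 = 122 ≤ 150
    N3: 70+22 = 92 ≤ 110
    N7: 10+22 = 32 ≤ 60
No further breaks.

52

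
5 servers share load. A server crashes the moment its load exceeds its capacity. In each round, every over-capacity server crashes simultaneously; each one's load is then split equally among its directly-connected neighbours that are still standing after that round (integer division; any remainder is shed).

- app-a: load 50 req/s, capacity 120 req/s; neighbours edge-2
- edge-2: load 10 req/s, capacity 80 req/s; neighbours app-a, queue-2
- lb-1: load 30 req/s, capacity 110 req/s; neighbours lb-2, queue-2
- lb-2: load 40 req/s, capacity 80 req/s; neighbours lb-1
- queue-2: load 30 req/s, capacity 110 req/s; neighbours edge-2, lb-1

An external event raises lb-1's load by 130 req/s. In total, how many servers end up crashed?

2

Round 1 — lb-1 at 160 > 110. lb-1 crashes.
  lb-1 sheds 160 req/s to lb-2, queue-2: 80 each.
    lb-2: 40+80 = 120 > 80
    queue-2: 30+80 = 110 ≤ 110
Round 2 — lb-2 crashes.
  lb-2 sheds 120 req/s: no online neighbours, lost.
No further crashes.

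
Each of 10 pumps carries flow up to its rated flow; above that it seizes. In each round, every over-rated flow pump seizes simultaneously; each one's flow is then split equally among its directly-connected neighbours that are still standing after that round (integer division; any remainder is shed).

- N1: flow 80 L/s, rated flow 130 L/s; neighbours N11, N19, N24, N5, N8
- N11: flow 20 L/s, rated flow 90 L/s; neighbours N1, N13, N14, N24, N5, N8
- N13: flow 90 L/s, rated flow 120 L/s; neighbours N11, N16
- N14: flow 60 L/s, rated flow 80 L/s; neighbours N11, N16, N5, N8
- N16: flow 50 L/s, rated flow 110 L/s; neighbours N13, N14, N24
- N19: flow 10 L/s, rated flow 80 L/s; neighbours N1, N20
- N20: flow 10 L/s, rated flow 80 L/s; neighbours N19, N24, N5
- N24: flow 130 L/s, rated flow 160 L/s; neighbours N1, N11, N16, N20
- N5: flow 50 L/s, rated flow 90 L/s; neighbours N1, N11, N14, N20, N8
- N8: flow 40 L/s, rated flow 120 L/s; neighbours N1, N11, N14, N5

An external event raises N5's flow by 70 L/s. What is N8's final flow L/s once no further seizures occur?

Round 1 — N5 at 120 > 90. N5 seizes.
  N5 sheds 120 L/s to N1, N11, N14, N20, N8: 24 each.
    N1: 80+24 = 104 ≤ 130
    N11: 20+24 = 44 ≤ 90
    N14: 60+24 = 84 > 80
    N20: 10+24 = 34 ≤ 80
    N8: 40+24 = 64 ≤ 120
Round 2 — N14 seizes.
  N14 sheds 84 L/s to N11, N16, N8: 28 each.
    N11: 44+28 = 72 ≤ 90
    N16: 50+28 = 78 ≤ 110
    N8: 64+28 = 92 ≤ 120
No further seizures.

92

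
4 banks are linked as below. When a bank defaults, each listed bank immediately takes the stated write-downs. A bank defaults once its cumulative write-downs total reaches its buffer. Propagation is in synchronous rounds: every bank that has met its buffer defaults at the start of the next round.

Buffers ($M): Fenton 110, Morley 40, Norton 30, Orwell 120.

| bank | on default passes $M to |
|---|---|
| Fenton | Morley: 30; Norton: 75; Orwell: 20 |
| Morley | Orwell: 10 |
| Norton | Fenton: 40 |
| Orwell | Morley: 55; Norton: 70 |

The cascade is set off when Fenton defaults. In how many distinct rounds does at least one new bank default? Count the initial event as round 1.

2

Round 1 — Fenton defaults (initial).
  Morley: +30 → 30 < 40
  Norton: +75 → 75 ≥ 30
  Orwell: +20 → 20 < 120
Round 2 — Norton defaults.
No further defaults.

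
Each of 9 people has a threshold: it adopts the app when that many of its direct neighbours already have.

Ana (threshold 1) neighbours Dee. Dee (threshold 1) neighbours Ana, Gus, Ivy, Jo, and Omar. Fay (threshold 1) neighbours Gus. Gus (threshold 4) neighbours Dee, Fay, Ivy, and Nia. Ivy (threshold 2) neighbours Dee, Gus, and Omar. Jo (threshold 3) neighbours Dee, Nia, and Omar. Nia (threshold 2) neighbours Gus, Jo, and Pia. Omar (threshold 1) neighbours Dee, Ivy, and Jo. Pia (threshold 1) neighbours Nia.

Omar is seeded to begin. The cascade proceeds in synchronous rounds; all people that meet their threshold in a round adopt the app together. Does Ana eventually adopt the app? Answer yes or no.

Round 1 — Omar adopts the app (initial).
Round 2 — checking thresholds:
  Dee: 1 of 5 neighbours ≥ 1, adopts the app.
  Ivy: 1 of 3 neighbours < 2, not yet.
  Jo: 1 of 3 neighbours < 3, not yet.
Round 3 — checking thresholds:
  Ana: 1 of 1 neighbours ≥ 1, adopts the app.
  Gus: 1 of 4 neighbours < 4, not yet.
  Ivy: 2 of 3 neighbours ≥ 2, adopts the app.
  Jo: 2 of 3 neighbours < 3, not yet.
Round 4 — no new adoptions; cascade stops.

yes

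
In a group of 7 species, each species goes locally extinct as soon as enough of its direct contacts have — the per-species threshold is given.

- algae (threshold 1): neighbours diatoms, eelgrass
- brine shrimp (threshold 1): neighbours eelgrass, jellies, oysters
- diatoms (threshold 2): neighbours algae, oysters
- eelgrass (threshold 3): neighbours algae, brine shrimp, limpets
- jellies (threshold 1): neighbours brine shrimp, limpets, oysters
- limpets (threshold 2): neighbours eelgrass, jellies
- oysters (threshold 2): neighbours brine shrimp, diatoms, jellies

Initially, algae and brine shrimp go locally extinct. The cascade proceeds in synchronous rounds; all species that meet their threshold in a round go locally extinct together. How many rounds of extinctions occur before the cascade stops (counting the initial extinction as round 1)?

4

Round 1 — algae, brine shrimp go locally extinct (initial).
Round 2 — checking thresholds:
  diatoms: 1 of 2 neighbours < 2, below threshold.
  eelgrass: 2 of 3 neighbours < 3, below threshold.
  jellies: 1 of 3 neighbours ≥ 1, goes locally extinct.
  oysters: 1 of 3 neighbours < 2, below threshold.
Round 3 — checking thresholds:
  diatoms: 1 of 2 neighbours < 2, below threshold.
  eelgrass: 2 of 3 neighbours < 3, below threshold.
  limpets: 1 of 2 neighbours < 2, below threshold.
  oysters: 2 of 3 neighbours ≥ 2, goes locally extinct.
Round 4 — checking thresholds:
  diatoms: 2 of 2 neighbours ≥ 2, goes locally extinct.
  eelgrass: 2 of 3 neighbours < 3, below threshold.
  limpets: 1 of 2 neighbours < 2, below threshold.
Round 5 — no new extinctions; cascade stops.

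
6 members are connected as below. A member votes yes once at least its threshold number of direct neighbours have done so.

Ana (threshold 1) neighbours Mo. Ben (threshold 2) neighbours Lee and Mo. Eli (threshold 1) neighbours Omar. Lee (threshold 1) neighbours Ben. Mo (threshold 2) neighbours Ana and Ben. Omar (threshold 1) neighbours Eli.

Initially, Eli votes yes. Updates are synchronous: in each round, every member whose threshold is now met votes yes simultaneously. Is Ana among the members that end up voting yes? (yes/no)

Round 1 — Eli votes yes (initial).
Round 2 — checking thresholds:
  Omar: 1 of 1 neighbours ≥ 1, votes yes.
Round 3 — no new yes votes; cascade stops.

no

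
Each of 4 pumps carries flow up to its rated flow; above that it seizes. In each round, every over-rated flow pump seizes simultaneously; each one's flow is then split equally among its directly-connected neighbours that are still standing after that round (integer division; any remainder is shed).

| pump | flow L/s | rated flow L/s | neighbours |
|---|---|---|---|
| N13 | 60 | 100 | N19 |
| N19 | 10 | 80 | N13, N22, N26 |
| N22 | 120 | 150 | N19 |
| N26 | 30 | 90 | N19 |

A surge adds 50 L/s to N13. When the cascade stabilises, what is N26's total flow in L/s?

90

Round 1 — N13 at 110 > 100. N13 seizes.
  N13 sheds 110 L/s to N19: 110 each.
    N19: 10+110 = 120 > 80
Round 2 — N19 seizes.
  N19 sheds 120 L/s to N22, N26: 60 each.
    N22: 120+60 = 180 > 150
    N26: 30+60 = 90 ≤ 90
Round 3 — N22 seizes.
  N22 sheds 180 L/s: no online neighbours, lost.
No further seizures.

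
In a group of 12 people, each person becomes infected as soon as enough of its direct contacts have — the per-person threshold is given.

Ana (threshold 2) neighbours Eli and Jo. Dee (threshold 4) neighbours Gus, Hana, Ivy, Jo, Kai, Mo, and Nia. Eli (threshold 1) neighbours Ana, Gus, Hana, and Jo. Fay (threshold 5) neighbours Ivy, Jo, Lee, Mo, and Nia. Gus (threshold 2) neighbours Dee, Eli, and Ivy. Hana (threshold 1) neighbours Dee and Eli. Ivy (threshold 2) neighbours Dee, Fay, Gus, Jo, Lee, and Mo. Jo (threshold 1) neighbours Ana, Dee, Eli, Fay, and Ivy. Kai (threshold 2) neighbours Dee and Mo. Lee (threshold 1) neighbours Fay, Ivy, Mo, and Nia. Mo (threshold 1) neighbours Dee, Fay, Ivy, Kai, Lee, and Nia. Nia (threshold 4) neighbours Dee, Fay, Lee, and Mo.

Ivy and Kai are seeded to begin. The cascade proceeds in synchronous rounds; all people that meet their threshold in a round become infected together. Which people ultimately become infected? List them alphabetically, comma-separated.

Ana, Dee, Eli, Gus, Hana, Ivy, Jo, Kai, Lee, Mo

Round 1 — Ivy, Kai become infected (initial).
Round 2 — checking thresholds:
  Dee: 2 of 7 neighbours < 4, below threshold.
  Fay: 1 of 5 neighbours < 5, below threshold.
  Gus: 1 of 3 neighbours < 2, below threshold.
  Jo: 1 of 5 neighbours ≥ 1, becomes infected.
  Lee: 1 of 4 neighbours ≥ 1, becomes infected.
  Mo: 2 of 6 neighbours ≥ 1, becomes infected.
Round 3 — checking thresholds:
  Ana: 1 of 2 neighbours < 2, below threshold.
  Dee: 4 of 7 neighbours ≥ 4, becomes infected.
  Eli: 1 of 4 neighbours ≥ 1, becomes infected.
  Fay: 4 of 5 neighbours < 5, below threshold.
  Gus: 1 of 3 neighbours < 2, below threshold.
  Nia: 2 of 4 neighbours < 4, below threshold.
Round 4 — checking thresholds:
  Ana: 2 of 2 neighbours ≥ 2, becomes infected.
  Fay: 4 of 5 neighbours < 5, below threshold.
  Gus: 3 of 3 neighbours ≥ 2, becomes infected.
  Hana: 2 of 2 neighbours ≥ 1, becomes infected.
  Nia: 3 of 4 neighbours < 4, below threshold.
Round 5 — no new infections; cascade stops.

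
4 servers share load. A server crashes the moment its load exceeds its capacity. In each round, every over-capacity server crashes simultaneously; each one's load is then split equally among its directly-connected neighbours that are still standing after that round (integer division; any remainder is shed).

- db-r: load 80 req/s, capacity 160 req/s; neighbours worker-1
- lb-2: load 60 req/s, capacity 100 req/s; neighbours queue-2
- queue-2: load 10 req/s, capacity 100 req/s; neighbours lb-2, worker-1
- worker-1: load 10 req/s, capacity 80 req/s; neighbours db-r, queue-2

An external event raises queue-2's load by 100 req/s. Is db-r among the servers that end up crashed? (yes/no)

Round 1 — queue-2 at 110 > 100. queue-2 crashes.
  queue-2 sheds 110 req/s to lb-2, worker-1: 55 each.
    lb-2: 60+55 = 115 > 100
    worker-1: 10+55 = 65 ≤ 80
Round 2 — lb-2 crashes.
  lb-2 sheds 115 req/s: no online neighbours, lost.
No further crashes.

no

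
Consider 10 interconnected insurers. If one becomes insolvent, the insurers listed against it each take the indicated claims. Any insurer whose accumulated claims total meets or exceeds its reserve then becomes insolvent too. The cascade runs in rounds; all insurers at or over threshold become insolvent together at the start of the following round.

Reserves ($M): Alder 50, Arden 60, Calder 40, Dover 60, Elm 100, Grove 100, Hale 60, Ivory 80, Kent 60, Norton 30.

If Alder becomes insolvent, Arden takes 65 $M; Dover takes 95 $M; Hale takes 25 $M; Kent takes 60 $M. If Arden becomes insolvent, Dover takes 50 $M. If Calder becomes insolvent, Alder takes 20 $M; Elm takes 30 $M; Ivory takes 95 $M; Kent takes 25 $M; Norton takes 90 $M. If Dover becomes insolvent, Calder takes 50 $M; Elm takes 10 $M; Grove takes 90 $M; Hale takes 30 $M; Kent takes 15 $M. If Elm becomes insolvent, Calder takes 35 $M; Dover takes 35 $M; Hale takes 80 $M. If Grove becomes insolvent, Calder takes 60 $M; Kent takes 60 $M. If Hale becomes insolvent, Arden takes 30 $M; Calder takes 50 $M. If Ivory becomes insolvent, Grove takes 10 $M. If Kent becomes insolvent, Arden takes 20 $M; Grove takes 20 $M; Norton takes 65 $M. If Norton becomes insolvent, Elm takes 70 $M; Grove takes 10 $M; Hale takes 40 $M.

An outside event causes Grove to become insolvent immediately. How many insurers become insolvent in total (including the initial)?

7

Round 1 — Grove becomes insolvent (initial).
  Calder: +60 → 60 ≥ 40
  Kent: +60 → 60 ≥ 60
Round 2 — Calder, Kent become insolvent.
  Alder: +20 → 20 < 50
  Arden: +20 → 20 < 60
  Elm: +30 → 30 < 100
  Ivory: +95 → 95 ≥ 80
  Norton: +90+65 → 155 ≥ 30
Round 3 — Ivory, Norton become insolvent.
  Elm: +70 → 100 ≥ 100
  Hale: +40 → 40 < 60
Round 4 — Elm becomes insolvent.
  Dover: +35 → 35 < 60
  Hale: +80 → 120 ≥ 60
Round 5 — Hale becomes insolvent.
  Arden: +30 → 50 < 60
No further insolvencies.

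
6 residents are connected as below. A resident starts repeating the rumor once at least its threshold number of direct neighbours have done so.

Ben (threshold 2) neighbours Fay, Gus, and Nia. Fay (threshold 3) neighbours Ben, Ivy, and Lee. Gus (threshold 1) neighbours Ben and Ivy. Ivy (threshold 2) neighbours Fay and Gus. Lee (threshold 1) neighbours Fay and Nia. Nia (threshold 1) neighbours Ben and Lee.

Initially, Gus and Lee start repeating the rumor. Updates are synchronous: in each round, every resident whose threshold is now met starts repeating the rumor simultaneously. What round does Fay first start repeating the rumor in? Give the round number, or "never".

Round 1 — Gus, Lee start repeating the rumor (initial).
Round 2 — checking thresholds:
  Ben: 1 of 3 neighbours < 2, holds.
  Fay: 1 of 3 neighbours < 3, holds.
  Ivy: 1 of 2 neighbours < 2, holds.
  Nia: 1 of 2 neighbours ≥ 1, starts repeating the rumor.
Round 3 — checking thresholds:
  Ben: 2 of 3 neighbours ≥ 2, starts repeating the rumor.
  Fay: 1 of 3 neighbours < 3, holds.
  Ivy: 1 of 2 neighbours < 2, holds.
Round 4 — no new spreads; cascade stops.

never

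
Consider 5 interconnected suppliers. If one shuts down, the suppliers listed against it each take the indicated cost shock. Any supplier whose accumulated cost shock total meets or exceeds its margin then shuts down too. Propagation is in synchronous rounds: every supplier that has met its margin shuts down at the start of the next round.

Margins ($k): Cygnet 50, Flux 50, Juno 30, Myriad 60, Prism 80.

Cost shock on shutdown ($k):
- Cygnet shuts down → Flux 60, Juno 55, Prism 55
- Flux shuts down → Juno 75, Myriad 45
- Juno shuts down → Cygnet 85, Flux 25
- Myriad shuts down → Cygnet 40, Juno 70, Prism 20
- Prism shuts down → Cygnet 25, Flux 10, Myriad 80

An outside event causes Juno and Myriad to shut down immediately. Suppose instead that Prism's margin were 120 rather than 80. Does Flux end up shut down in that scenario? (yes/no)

With Prism's margin at 120:
Round 1 — Juno, Myriad shut down (initial).
  Cygnet: +85+40 → 125 ≥ 50
  Flux: +25 → 25 < 50
  Prism: +20 → 20 < 120
Round 2 — Cygnet shuts down.
  Flux: +60 → 85 ≥ 50
  Prism: +55 → 75 < 120
Round 3 — Flux shuts down.
No further shutdowns.

yes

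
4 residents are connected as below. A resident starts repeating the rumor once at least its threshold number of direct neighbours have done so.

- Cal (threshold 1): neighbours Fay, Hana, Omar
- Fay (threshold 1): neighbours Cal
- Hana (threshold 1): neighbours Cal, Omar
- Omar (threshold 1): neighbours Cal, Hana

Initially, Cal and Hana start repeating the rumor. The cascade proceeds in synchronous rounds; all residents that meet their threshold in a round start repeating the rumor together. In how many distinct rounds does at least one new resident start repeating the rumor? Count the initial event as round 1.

Round 1 — Cal, Hana start repeating the rumor (initial).
Round 2 — checking thresholds:
  Fay: 1 of 1 neighbours ≥ 1, starts repeating the rumor.
  Omar: 2 of 2 neighbours ≥ 1, starts repeating the rumor.
Round 3 — no new spreads; cascade stops.

2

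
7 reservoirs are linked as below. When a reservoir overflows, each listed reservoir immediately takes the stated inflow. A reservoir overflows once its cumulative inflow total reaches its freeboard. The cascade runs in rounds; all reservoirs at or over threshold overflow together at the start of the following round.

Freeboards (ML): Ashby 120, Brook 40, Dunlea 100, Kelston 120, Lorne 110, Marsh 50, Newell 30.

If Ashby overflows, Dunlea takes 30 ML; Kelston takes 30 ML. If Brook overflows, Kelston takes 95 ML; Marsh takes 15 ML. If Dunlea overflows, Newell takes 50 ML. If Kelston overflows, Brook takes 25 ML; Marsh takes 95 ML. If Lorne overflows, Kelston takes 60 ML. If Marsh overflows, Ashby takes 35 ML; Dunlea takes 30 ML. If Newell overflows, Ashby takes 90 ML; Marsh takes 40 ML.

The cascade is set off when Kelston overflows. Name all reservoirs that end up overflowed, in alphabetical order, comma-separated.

Kelston, Marsh

Round 1 — Kelston overflows (initial).
  Brook: +25 → 25 < 40
  Marsh: +95 → 95 ≥ 50
Round 2 — Marsh overflows.
  Ashby: +35 → 35 < 120
  Dunlea: +30 → 30 < 100
No further overflows.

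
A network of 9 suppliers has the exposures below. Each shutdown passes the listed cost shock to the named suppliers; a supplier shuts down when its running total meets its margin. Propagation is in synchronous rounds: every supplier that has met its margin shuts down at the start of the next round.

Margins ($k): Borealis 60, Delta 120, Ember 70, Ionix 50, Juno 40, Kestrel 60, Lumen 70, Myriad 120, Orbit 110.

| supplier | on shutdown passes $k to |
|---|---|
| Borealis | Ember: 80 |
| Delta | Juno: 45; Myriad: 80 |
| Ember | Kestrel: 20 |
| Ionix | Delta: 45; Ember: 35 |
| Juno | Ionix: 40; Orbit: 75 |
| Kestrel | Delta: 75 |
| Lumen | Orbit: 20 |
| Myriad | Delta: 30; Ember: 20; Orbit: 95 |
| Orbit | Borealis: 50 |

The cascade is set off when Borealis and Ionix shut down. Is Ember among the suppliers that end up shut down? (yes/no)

yes

Round 1 — Borealis, Ionix shut down (initial).
  Delta: +45 → 45 < 120
  Ember: +80+35 → 115 ≥ 70
Round 2 — Ember shuts down.
  Kestrel: +20 → 20 < 60
No further shutdowns.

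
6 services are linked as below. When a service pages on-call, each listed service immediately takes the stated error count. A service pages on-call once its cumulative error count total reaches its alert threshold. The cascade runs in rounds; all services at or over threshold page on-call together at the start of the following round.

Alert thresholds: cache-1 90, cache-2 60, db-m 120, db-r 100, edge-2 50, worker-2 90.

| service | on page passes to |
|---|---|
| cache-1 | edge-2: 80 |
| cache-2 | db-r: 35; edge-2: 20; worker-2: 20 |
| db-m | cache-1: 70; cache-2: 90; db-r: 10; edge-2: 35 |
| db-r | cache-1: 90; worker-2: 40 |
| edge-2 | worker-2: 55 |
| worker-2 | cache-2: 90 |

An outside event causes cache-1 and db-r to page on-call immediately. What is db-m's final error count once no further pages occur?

0

Round 1 — cache-1, db-r page on-call (initial).
  edge-2: +80 → 80 ≥ 50
  worker-2: +40 → 40 < 90
Round 2 — edge-2 pages on-call.
  worker-2: +55 → 95 ≥ 90
Round 3 — worker-2 pages on-call.
  cache-2: +90 → 90 ≥ 60
Round 4 — cache-2 pages on-call.
No further pages.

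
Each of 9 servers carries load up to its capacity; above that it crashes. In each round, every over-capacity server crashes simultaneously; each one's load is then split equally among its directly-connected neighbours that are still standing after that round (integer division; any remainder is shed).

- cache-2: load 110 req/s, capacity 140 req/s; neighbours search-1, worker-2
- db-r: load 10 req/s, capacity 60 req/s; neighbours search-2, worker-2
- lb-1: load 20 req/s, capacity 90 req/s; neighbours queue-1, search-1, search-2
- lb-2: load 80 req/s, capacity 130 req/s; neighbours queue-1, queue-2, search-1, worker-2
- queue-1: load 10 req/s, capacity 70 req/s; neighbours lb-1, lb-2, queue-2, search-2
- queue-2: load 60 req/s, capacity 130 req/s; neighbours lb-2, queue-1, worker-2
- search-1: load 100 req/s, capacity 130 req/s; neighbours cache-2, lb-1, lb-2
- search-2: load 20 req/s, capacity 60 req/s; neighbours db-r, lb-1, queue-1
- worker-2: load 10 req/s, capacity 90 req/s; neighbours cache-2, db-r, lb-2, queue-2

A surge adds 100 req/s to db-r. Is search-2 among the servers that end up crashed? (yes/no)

Round 1 — db-r at 110 > 60. db-r crashes.
  db-r sheds 110 req/s to search-2, worker-2: 55 each.
    search-2: 20+55 = 75 > 60
    worker-2: 10+55 = 65 ≤ 90
Round 2 — search-2 crashes.
  search-2 sheds 75 req/s to lb-1, queue-1: 37 each (1 lost).
    lb-1: 20+37 = 57 ≤ 90
    queue-1: 10+37 = 47 ≤ 70
No further crashes.

yes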